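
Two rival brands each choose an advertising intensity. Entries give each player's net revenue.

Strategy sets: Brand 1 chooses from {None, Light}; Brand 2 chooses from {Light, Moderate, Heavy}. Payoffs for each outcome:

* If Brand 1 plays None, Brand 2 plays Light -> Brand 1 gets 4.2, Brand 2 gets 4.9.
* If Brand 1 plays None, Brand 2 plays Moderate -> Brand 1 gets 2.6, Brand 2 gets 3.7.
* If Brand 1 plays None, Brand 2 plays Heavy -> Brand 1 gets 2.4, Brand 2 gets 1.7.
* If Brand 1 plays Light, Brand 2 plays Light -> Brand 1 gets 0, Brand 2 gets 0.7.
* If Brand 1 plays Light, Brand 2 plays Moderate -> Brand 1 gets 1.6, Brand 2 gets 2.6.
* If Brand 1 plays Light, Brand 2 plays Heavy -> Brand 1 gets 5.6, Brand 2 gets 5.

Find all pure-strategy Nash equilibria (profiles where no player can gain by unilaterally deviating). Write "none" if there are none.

Brand 1 against Light: payoffs 4.2, 0 → best response None.
Brand 1 against Moderate: payoffs 2.6, 1.6 → best response None.
Brand 1 against Heavy: payoffs 2.4, 5.6 → best response Light.
Brand 2 against None: payoffs 4.9, 3.7, 1.7 → best response Light.
Brand 2 against Light: payoffs 0.7, 2.6, 5 → best response Heavy.
Mutual best responses: (None, Light); (Light, Heavy).

The pure Nash equilibria are (None, Light), (Light, Heavy).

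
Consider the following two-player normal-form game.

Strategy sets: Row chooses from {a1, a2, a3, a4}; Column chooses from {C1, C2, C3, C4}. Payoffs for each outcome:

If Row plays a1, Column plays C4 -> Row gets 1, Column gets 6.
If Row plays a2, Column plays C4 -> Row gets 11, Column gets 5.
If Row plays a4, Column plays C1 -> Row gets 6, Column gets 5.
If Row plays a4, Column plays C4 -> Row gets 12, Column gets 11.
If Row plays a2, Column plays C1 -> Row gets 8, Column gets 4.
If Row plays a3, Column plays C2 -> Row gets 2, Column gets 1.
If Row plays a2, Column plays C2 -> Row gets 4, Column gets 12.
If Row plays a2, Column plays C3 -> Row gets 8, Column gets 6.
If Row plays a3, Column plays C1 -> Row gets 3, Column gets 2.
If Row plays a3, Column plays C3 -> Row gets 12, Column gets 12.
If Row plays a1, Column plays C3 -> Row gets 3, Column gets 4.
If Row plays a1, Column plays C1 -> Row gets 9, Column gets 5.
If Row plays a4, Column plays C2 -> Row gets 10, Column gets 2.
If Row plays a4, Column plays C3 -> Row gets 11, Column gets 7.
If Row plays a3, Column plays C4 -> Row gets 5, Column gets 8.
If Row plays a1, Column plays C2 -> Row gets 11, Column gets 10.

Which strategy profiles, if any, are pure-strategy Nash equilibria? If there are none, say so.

Mark each player's best response to every combination of opponents' strategies; a profile where every player is best-responding is a pure Nash equilibrium.
Row against C1: payoffs 9, 8, 3, 6 → best response a1.
Row against C2: payoffs 11, 4, 2, 10 → best response a1.
Row against C3: payoffs 3, 8, 12, 11 → best response a3.
Row against C4: payoffs 1, 11, 5, 12 → best response a4.
Column against a1: payoffs 5, 10, 4, 6 → best response C2.
Column against a2: payoffs 4, 12, 6, 5 → best response C2.
Column against a3: payoffs 2, 1, 12, 8 → best response C3.
Column against a4: payoffs 5, 2, 7, 11 → best response C4.
Mutual best responses: (a1, C2); (a3, C3); (a4, C4).

Pure-strategy Nash equilibria: (a1, C2); (a3, C3); (a4, C4)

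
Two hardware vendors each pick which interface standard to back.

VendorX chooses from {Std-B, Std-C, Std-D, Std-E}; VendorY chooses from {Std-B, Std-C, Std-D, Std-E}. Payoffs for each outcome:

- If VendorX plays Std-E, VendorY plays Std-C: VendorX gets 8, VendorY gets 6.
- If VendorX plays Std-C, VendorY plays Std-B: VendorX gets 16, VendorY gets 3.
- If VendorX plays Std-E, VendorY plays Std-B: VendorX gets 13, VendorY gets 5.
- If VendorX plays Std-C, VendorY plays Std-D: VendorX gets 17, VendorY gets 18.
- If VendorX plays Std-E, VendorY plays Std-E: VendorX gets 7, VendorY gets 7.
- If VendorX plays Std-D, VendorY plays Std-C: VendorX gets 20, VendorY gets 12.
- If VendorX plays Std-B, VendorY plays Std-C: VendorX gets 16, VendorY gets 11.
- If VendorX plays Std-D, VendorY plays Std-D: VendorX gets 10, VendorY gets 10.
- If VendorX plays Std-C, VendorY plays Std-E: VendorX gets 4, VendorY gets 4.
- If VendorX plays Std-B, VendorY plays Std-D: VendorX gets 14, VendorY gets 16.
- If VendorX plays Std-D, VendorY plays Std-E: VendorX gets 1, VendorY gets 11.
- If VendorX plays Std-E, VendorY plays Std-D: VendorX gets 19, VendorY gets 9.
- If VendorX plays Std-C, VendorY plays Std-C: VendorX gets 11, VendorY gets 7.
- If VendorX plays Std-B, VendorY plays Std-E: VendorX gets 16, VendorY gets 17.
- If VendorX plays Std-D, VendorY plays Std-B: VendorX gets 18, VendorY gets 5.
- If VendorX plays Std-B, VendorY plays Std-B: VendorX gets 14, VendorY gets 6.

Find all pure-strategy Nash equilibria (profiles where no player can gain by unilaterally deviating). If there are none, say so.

VendorX against Std-B: payoffs 14, 16, 18, 13 → best response Std-D.
VendorX against Std-C: payoffs 16, 11, 20, 8 → best response Std-D.
VendorX against Std-D: payoffs 14, 17, 10, 19 → best response Std-E.
VendorX against Std-E: payoffs 16, 4, 1, 7 → best response Std-B.
VendorY against Std-B: payoffs 6, 11, 16, 17 → best response Std-E.
VendorY against Std-C: payoffs 3, 7, 18, 4 → best response Std-D.
VendorY against Std-D: payoffs 5, 12, 10, 11 → best response Std-C.
VendorY against Std-E: payoffs 5, 6, 9, 7 → best response Std-D.
Mutual best responses: (Std-B, Std-E); (Std-D, Std-C); (Std-E, Std-D).

Pure-strategy Nash equilibria: (Std-B, Std-E), (Std-D, Std-C), (Std-E, Std-D)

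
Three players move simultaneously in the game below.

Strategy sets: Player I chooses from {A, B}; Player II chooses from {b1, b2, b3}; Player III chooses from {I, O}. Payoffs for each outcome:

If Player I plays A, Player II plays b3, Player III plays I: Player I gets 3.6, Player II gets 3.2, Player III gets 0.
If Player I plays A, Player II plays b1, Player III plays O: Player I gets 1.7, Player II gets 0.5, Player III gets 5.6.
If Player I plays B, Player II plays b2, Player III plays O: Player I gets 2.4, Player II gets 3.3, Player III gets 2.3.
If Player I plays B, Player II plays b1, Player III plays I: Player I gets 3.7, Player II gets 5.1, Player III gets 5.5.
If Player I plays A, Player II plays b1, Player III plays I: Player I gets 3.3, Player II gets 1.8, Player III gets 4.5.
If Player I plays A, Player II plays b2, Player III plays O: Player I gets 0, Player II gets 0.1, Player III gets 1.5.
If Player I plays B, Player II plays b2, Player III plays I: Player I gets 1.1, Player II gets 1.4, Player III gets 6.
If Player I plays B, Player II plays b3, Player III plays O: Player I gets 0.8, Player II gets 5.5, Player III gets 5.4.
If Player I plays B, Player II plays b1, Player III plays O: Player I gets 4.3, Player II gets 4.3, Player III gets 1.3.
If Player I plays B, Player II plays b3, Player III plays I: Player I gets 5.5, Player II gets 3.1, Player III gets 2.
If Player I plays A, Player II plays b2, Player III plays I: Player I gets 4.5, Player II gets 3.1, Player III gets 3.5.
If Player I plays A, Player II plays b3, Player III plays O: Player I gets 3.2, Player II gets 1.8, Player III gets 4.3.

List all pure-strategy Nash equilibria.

(A, b1, I): Player I can switch to B (3.3 → 3.7). Not NE.
(A, b1, O): Player I can switch to B (1.7 → 4.3). Not NE.
(A, b2, I): Player II can switch to b3 (3.1 → 3.2). Not NE.
(A, b2, O): Player I can switch to B (0 → 2.4). Not NE.
(A, b3, I): Player I can switch to B (3.6 → 5.5). Not NE.
(A, b3, O): Player I gets 3.2, best alternative 0.8; Player II gets 1.8, best alternative 0.5; Player III gets 4.3, best alternative 0. No profitable deviation — NE.
(B, b1, I): Player I gets 3.7, best alternative 3.3; Player II gets 5.1, best alternative 3.1; Player III gets 5.5, best alternative 1.3. No profitable deviation — NE.
(B, b1, O): Player II can switch to b3 (4.3 → 5.5). Not NE.
(B, b2, I): Player I can switch to A (1.1 → 4.5). Not NE.
(B, b2, O): Player II can switch to b1 (3.3 → 4.3). Not NE.
(B, b3, I): Player II can switch to b1 (3.1 → 5.1). Not NE.
(B, b3, O): Player I can switch to A (0.8 → 3.2). Not NE.

(A, b3, O) and (B, b1, I)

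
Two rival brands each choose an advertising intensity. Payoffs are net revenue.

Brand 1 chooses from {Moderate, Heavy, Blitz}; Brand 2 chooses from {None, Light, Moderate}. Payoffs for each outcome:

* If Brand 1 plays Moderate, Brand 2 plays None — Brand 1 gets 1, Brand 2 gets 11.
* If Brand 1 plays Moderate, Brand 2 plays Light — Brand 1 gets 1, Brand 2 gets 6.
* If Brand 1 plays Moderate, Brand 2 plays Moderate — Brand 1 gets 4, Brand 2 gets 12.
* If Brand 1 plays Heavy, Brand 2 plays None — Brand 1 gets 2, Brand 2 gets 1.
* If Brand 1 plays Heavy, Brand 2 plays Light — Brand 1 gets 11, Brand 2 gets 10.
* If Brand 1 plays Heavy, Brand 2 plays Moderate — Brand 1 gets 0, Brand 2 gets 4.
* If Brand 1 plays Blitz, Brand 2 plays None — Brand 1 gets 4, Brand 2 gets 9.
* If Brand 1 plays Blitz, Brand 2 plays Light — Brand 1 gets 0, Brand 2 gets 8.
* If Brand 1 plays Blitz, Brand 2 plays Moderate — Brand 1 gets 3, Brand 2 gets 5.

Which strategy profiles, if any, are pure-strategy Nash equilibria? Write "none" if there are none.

The pure Nash equilibria are (Moderate, Moderate) and (Heavy, Light) and (Blitz, None).

(Moderate, None): Brand 1 can switch to Heavy (1 → 2). Not NE.
(Moderate, Light): Brand 1 can switch to Heavy (1 → 11). Not NE.
(Moderate, Moderate): Brand 1 gets 4, best alternative 3; Brand 2 gets 12, best alternative 11. No profitable deviation — NE.
(Heavy, None): Brand 1 can switch to Blitz (2 → 4). Not NE.
(Heavy, Light): Brand 1 gets 11, best alternative 1; Brand 2 gets 10, best alternative 4. No profitable deviation — NE.
(Heavy, Moderate): Brand 1 can switch to Moderate (0 → 4). Not NE.
(Blitz, None): Brand 1 gets 4, best alternative 2; Brand 2 gets 9, best alternative 8. No profitable deviation — NE.
(Blitz, Light): Brand 1 can switch to Moderate (0 → 1). Not NE.
(Blitz, Moderate): Brand 1 can switch to Moderate (3 → 4). Not NE.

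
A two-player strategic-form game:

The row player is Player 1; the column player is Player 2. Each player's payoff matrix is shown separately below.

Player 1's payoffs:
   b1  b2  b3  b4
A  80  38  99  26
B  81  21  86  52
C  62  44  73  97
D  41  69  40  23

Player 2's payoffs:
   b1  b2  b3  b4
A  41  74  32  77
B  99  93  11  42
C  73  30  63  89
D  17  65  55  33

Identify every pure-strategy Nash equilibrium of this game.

The pure Nash equilibria are (B, b1), (C, b4), (D, b2).

Player 1 against b1: payoffs 80, 81, 62, 41 → best response B.
Player 1 against b2: payoffs 38, 21, 44, 69 → best response D.
Player 1 against b3: payoffs 99, 86, 73, 40 → best response A.
Player 1 against b4: payoffs 26, 52, 97, 23 → best response C.
Player 2 against A: payoffs 41, 74, 32, 77 → best response b4.
Player 2 against B: payoffs 99, 93, 11, 42 → best response b1.
Player 2 against C: payoffs 73, 30, 63, 89 → best response b4.
Player 2 against D: payoffs 17, 65, 55, 33 → best response b2.
Mutual best responses: (B, b1); (C, b4); (D, b2).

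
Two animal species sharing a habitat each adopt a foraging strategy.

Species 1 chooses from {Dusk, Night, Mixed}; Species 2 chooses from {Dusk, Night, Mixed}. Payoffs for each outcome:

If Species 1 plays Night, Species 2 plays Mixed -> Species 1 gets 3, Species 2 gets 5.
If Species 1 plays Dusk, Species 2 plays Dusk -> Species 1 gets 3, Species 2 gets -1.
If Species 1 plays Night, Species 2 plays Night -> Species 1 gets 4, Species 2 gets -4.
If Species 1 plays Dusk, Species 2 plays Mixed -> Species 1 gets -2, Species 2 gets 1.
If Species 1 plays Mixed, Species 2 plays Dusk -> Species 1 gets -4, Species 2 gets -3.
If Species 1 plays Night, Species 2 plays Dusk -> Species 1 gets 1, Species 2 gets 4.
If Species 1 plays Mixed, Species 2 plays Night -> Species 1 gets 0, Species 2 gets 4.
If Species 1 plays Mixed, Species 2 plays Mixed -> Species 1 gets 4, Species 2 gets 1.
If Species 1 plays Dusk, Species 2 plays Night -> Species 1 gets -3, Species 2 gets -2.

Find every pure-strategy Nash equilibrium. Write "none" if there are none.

For each player, find the best response to each opponent profile; mutual best responses are the pure NE.
Species 1 against Dusk: payoffs 3, 1, -4 → best response Dusk.
Species 1 against Night: payoffs -3, 4, 0 → best response Night.
Species 1 against Mixed: payoffs -2, 3, 4 → best response Mixed.
Species 2 against Dusk: payoffs -1, -2, 1 → best response Mixed.
Species 2 against Night: payoffs 4, -4, 5 → best response Mixed.
Species 2 against Mixed: payoffs -3, 4, 1 → best response Night.
No profile is a mutual best response for all players.

This game has no pure Nash equilibrium.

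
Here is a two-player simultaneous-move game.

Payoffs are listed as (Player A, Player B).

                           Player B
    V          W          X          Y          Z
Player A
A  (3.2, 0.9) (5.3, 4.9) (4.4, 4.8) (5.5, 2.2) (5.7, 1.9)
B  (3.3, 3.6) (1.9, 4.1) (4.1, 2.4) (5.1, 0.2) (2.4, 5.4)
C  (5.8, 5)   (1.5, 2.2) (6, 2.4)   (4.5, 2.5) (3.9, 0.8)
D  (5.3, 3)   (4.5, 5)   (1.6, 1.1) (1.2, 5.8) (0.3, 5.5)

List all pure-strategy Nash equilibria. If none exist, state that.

Player A against V: payoffs 3.2, 3.3, 5.8, 5.3 → best response C.
Player A against W: payoffs 5.3, 1.9, 1.5, 4.5 → best response A.
Player A against X: payoffs 4.4, 4.1, 6, 1.6 → best response C.
Player A against Y: payoffs 5.5, 5.1, 4.5, 1.2 → best response A.
Player A against Z: payoffs 5.7, 2.4, 3.9, 0.3 → best response A.
Player B against A: payoffs 0.9, 4.9, 4.8, 2.2, 1.9 → best response W.
Player B against B: payoffs 3.6, 4.1, 2.4, 0.2, 5.4 → best response Z.
Player B against C: payoffs 5, 2.2, 2.4, 2.5, 0.8 → best response V.
Player B against D: payoffs 3, 5, 1.1, 5.8, 5.5 → best response Y.
Mutual best responses: (A, W); (C, V).

(A, W), (C, V)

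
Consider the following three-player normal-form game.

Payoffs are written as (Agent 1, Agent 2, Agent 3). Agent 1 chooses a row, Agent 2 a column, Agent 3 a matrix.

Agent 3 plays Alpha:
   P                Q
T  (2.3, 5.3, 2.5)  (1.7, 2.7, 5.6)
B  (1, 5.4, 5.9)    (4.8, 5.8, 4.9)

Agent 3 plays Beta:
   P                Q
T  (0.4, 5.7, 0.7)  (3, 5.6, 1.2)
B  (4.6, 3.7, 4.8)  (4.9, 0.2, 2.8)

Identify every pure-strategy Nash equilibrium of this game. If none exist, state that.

Mark each player's best response to every combination of opponents' strategies; a profile where every player is best-responding is a pure Nash equilibrium.
Agent 1 against (P, Alpha): payoffs 2.3, 1 → best response T.
Agent 1 against (P, Beta): payoffs 0.4, 4.6 → best response B.
Agent 1 against (Q, Alpha): payoffs 1.7, 4.8 → best response B.
Agent 1 against (Q, Beta): payoffs 3, 4.9 → best response B.
Agent 2 against (T, Alpha): payoffs 5.3, 2.7 → best response P.
Agent 2 against (T, Beta): payoffs 5.7, 5.6 → best response P.
Agent 2 against (B, Alpha): payoffs 5.4, 5.8 → best response Q.
Agent 2 against (B, Beta): payoffs 3.7, 0.2 → best response P.
Agent 3 against (T, P): payoffs 2.5, 0.7 → best response Alpha.
Agent 3 against (T, Q): payoffs 5.6, 1.2 → best response Alpha.
Agent 3 against (B, P): payoffs 5.9, 4.8 → best response Alpha.
Agent 3 against (B, Q): payoffs 4.9, 2.8 → best response Alpha.
Mutual best responses: (T, P, Alpha); (B, Q, Alpha).

The pure Nash equilibria are (T, P, Alpha), (B, Q, Alpha).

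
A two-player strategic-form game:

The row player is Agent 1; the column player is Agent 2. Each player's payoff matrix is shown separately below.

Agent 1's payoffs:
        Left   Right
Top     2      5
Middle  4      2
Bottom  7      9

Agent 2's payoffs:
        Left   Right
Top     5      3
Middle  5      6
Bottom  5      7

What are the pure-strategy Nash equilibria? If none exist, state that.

Check each profile: it is a Nash equilibrium iff no player can strictly gain by switching unilaterally.
(Top, Left): Agent 1 can switch to Middle (2 → 4). Not NE.
(Top, Right): Agent 1 can switch to Bottom (5 → 9). Not NE.
(Middle, Left): Agent 1 can switch to Bottom (4 → 7). Not NE.
(Middle, Right): Agent 1 can switch to Top (2 → 5). Not NE.
(Bottom, Left): Agent 2 can switch to Right (5 → 7). Not NE.
(Bottom, Right): Agent 1 gets 9, best alternative 5; Agent 2 gets 7, best alternative 5. No profitable deviation — NE.

The unique pure-strategy Nash equilibrium is (Bottom, Right).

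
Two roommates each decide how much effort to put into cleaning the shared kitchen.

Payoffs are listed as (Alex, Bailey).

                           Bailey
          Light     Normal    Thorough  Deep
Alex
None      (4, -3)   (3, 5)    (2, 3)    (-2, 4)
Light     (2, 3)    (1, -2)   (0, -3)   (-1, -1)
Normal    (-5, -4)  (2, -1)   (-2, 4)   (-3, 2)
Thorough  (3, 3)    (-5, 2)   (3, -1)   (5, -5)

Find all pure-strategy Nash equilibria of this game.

(None, Light): Bailey can switch to Normal (-3 → 5). Not NE.
(None, Normal): Alex gets 3, best alternative 2; Bailey gets 5, best alternative 4. No profitable deviation — NE.
(None, Thorough): Alex can switch to Thorough (2 → 3). Not NE.
(None, Deep): Alex can switch to Light (-2 → -1). Not NE.
(Light, Light): Alex can switch to None (2 → 4). Not NE.
(Light, Normal): Alex can switch to None (1 → 3). Not NE.
(Light, Thorough): Alex can switch to None (0 → 2). Not NE.
(Light, Deep): Alex can switch to Thorough (-1 → 5). Not NE.
(Normal, Light): Alex can switch to None (-5 → 4). Not NE.
(The remaining 7 profiles each have a profitable deviation by the same check.)

Pure NE: (None, Normal)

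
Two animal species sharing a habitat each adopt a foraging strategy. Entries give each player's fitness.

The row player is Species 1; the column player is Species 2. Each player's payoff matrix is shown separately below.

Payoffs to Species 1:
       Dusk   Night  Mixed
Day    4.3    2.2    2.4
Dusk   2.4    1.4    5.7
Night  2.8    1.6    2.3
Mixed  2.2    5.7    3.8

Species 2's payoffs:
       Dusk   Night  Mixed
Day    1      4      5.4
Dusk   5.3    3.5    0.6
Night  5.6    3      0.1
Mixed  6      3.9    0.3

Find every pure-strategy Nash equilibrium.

There is no pure-strategy Nash equilibrium.

For each player, find the best response to each opponent profile; mutual best responses are the pure NE.
Species 1 against Dusk: payoffs 4.3, 2.4, 2.8, 2.2 → best response Day.
Species 1 against Night: payoffs 2.2, 1.4, 1.6, 5.7 → best response Mixed.
Species 1 against Mixed: payoffs 2.4, 5.7, 2.3, 3.8 → best response Dusk.
Species 2 against Day: payoffs 1, 4, 5.4 → best response Mixed.
Species 2 against Dusk: payoffs 5.3, 3.5, 0.6 → best response Dusk.
Species 2 against Night: payoffs 5.6, 3, 0.1 → best response Dusk.
Species 2 against Mixed: payoffs 6, 3.9, 0.3 → best response Dusk.
No profile is a mutual best response for all players.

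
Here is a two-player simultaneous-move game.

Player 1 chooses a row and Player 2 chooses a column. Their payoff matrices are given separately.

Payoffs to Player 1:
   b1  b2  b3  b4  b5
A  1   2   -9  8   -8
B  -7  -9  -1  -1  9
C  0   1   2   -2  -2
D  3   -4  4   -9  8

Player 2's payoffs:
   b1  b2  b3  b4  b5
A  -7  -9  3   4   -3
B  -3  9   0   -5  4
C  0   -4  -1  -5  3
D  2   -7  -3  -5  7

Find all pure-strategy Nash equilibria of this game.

Pure NE: (A, b4)

Player 1 against b1: payoffs 1, -7, 0, 3 → best response D.
Player 1 against b2: payoffs 2, -9, 1, -4 → best response A.
Player 1 against b3: payoffs -9, -1, 2, 4 → best response D.
Player 1 against b4: payoffs 8, -1, -2, -9 → best response A.
Player 1 against b5: payoffs -8, 9, -2, 8 → best response B.
Player 2 against A: payoffs -7, -9, 3, 4, -3 → best response b4.
Player 2 against B: payoffs -3, 9, 0, -5, 4 → best response b2.
Player 2 against C: payoffs 0, -4, -1, -5, 3 → best response b5.
Player 2 against D: payoffs 2, -7, -3, -5, 7 → best response b5.
Mutual best responses: (A, b4).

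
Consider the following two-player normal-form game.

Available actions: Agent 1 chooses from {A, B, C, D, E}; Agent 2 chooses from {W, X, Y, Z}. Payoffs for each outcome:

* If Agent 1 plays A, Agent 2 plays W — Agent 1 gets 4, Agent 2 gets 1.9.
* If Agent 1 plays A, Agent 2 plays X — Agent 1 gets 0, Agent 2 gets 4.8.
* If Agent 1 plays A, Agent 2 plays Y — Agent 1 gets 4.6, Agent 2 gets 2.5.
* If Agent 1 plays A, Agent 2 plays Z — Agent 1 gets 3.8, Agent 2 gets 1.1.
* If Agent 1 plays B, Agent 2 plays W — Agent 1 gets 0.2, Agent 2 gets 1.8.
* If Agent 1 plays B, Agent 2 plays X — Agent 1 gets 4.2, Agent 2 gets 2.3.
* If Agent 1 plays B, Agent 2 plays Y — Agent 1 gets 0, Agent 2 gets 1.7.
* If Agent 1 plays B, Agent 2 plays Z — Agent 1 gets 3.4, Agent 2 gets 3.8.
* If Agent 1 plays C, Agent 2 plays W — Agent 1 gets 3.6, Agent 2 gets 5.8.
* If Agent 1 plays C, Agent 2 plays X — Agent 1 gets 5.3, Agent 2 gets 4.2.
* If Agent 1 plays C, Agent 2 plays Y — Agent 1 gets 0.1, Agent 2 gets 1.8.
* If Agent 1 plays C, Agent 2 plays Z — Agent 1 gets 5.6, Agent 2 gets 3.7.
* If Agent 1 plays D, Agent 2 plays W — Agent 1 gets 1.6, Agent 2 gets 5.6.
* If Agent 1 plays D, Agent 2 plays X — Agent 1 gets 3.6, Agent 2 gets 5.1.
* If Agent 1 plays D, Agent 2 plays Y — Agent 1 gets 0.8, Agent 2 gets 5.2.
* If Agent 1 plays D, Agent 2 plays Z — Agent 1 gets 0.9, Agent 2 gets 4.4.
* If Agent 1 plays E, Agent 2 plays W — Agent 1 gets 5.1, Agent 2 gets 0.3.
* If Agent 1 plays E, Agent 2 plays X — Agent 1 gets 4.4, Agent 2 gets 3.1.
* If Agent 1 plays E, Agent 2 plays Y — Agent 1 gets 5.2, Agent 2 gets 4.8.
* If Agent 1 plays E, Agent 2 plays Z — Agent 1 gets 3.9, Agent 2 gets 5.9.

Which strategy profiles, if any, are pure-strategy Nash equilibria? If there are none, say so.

none

Check each profile: it is a Nash equilibrium iff no player can strictly gain by switching unilaterally.
(A, W): Agent 1 can switch to E (4 → 5.1). Not NE.
(A, X): Agent 1 can switch to B (0 → 4.2). Not NE.
(A, Y): Agent 1 can switch to E (4.6 → 5.2). Not NE.
(A, Z): Agent 1 can switch to C (3.8 → 5.6). Not NE.
(B, W): Agent 1 can switch to A (0.2 → 4). Not NE.
(B, X): Agent 1 can switch to C (4.2 → 5.3). Not NE.
(B, Y): Agent 1 can switch to A (0 → 4.6). Not NE.
(B, Z): Agent 1 can switch to A (3.4 → 3.8). Not NE.
(The remaining 12 profiles each have a profitable deviation by the same check.)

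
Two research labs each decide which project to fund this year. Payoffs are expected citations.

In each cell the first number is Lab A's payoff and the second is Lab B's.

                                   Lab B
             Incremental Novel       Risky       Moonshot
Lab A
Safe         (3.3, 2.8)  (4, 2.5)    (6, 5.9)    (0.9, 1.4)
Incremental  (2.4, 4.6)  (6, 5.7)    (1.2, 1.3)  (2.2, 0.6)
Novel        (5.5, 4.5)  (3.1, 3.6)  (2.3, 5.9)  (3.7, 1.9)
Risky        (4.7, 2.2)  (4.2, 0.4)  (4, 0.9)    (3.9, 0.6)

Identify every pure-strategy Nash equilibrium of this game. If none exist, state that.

For each player, find the best response to each opponent profile; mutual best responses are the pure NE.
Lab A against Incremental: payoffs 3.3, 2.4, 5.5, 4.7 → best response Novel.
Lab A against Novel: payoffs 4, 6, 3.1, 4.2 → best response Incremental.
Lab A against Risky: payoffs 6, 1.2, 2.3, 4 → best response Safe.
Lab A against Moonshot: payoffs 0.9, 2.2, 3.7, 3.9 → best response Risky.
Lab B against Safe: payoffs 2.8, 2.5, 5.9, 1.4 → best response Risky.
Lab B against Incremental: payoffs 4.6, 5.7, 1.3, 0.6 → best response Novel.
Lab B against Novel: payoffs 4.5, 3.6, 5.9, 1.9 → best response Risky.
Lab B against Risky: payoffs 2.2, 0.4, 0.9, 0.6 → best response Incremental.
Mutual best responses: (Safe, Risky); (Incremental, Novel).

The pure Nash equilibria are (Safe, Risky) and (Incremental, Novel).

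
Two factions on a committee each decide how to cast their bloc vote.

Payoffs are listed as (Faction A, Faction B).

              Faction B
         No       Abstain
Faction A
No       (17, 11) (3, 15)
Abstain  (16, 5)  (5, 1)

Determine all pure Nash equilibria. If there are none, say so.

There is no pure-strategy Nash equilibrium.

(No, No): Faction B can switch to Abstain (11 → 15). Not NE.
(No, Abstain): Faction A can switch to Abstain (3 → 5). Not NE.
(Abstain, No): Faction A can switch to No (16 → 17). Not NE.
(Abstain, Abstain): Faction B can switch to No (1 → 5). Not NE.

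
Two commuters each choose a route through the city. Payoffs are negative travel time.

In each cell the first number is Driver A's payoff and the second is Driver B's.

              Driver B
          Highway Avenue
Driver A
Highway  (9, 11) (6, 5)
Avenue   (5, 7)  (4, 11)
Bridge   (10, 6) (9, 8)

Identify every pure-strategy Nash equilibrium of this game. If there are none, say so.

The unique pure-strategy Nash equilibrium is (Bridge, Avenue).

For each player, find the best response to each opponent profile; mutual best responses are the pure NE.
Driver A against Highway: payoffs 9, 5, 10 → best response Bridge.
Driver A against Avenue: payoffs 6, 4, 9 → best response Bridge.
Driver B against Highway: payoffs 11, 5 → best response Highway.
Driver B against Avenue: payoffs 7, 11 → best response Avenue.
Driver B against Bridge: payoffs 6, 8 → best response Avenue.
Mutual best responses: (Bridge, Avenue).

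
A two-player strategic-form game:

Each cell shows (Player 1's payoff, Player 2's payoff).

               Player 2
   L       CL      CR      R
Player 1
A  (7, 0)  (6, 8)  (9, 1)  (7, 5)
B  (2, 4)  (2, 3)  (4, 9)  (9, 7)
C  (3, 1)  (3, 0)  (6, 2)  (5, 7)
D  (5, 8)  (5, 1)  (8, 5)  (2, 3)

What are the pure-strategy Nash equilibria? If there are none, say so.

(A, CL)

Player 1 against L: payoffs 7, 2, 3, 5 → best response A.
Player 1 against CL: payoffs 6, 2, 3, 5 → best response A.
Player 1 against CR: payoffs 9, 4, 6, 8 → best response A.
Player 1 against R: payoffs 7, 9, 5, 2 → best response B.
Player 2 against A: payoffs 0, 8, 1, 5 → best response CL.
Player 2 against B: payoffs 4, 3, 9, 7 → best response CR.
Player 2 against C: payoffs 1, 0, 2, 7 → best response R.
Player 2 against D: payoffs 8, 1, 5, 3 → best response L.
Mutual best responses: (A, CL).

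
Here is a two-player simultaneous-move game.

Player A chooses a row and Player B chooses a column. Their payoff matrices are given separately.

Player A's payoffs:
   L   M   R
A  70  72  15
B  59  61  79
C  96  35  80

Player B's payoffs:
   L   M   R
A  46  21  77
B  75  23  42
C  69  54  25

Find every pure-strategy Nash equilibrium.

Pure NE: (C, L)

Check each profile: it is a Nash equilibrium iff no player can strictly gain by switching unilaterally.
(A, L): Player A can switch to C (70 → 96). Not NE.
(A, M): Player B can switch to L (21 → 46). Not NE.
(A, R): Player A can switch to B (15 → 79). Not NE.
(B, L): Player A can switch to A (59 → 70). Not NE.
(B, M): Player A can switch to A (61 → 72). Not NE.
(B, R): Player A can switch to C (79 → 80). Not NE.
(C, L): Player A gets 96, best alternative 70; Player B gets 69, best alternative 54. No profitable deviation — NE.
(C, M): Player A can switch to A (35 → 72). Not NE.
(C, R): Player B can switch to L (25 → 69). Not NE.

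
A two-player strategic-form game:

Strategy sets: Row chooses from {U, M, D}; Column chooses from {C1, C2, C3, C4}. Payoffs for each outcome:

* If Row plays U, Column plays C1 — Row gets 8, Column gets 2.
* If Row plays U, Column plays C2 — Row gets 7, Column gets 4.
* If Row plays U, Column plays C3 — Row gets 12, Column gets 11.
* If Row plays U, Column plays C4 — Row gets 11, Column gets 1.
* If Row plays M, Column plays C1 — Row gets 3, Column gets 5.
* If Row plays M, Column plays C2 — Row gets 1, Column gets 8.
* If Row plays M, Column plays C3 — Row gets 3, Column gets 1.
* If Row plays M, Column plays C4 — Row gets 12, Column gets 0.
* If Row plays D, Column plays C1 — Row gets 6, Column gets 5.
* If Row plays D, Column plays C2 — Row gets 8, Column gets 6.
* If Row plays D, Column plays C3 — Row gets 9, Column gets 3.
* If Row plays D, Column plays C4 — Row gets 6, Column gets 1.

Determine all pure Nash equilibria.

The pure Nash equilibria are (U, C3), (D, C2).

Row against C1: payoffs 8, 3, 6 → best response U.
Row against C2: payoffs 7, 1, 8 → best response D.
Row against C3: payoffs 12, 3, 9 → best response U.
Row against C4: payoffs 11, 12, 6 → best response M.
Column against U: payoffs 2, 4, 11, 1 → best response C3.
Column against M: payoffs 5, 8, 1, 0 → best response C2.
Column against D: payoffs 5, 6, 3, 1 → best response C2.
Mutual best responses: (U, C3); (D, C2).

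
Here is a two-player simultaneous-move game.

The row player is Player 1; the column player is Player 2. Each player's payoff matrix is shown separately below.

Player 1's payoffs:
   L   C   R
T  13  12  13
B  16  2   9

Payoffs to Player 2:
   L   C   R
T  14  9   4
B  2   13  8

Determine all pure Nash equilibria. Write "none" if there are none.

For each player, find the best response to each opponent profile; mutual best responses are the pure NE.
Player 1 against L: payoffs 13, 16 → best response B.
Player 1 against C: payoffs 12, 2 → best response T.
Player 1 against R: payoffs 13, 9 → best response T.
Player 2 against T: payoffs 14, 9, 4 → best response L.
Player 2 against B: payoffs 2, 13, 8 → best response C.
No profile is a mutual best response for all players.

No pure-strategy Nash equilibrium.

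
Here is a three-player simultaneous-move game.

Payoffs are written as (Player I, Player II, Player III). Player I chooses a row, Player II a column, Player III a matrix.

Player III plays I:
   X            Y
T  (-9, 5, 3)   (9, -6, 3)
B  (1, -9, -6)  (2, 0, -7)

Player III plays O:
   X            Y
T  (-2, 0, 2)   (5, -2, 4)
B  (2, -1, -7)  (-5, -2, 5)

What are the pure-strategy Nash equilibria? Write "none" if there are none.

(T, X, I): Player I can switch to B (-9 → 1). Not NE.
(T, X, O): Player I can switch to B (-2 → 2). Not NE.
(T, Y, I): Player II can switch to X (-6 → 5). Not NE.
(T, Y, O): Player II can switch to X (-2 → 0). Not NE.
(B, X, I): Player II can switch to Y (-9 → 0). Not NE.
(B, X, O): Player III can switch to I (-7 → -6). Not NE.
(B, Y, I): Player I can switch to T (2 → 9). Not NE.
(B, Y, O): Player I can switch to T (-5 → 5). Not NE.

This game has no pure Nash equilibrium.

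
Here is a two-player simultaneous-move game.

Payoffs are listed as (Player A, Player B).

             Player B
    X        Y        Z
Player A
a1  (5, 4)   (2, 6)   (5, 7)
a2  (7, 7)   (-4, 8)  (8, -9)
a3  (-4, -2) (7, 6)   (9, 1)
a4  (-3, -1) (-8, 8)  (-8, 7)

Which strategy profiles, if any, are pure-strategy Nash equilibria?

(a1, X): Player A can switch to a2 (5 → 7). Not NE.
(a1, Y): Player A can switch to a3 (2 → 7). Not NE.
(a1, Z): Player A can switch to a2 (5 → 8). Not NE.
(a2, X): Player B can switch to Y (7 → 8). Not NE.
(a2, Y): Player A can switch to a1 (-4 → 2). Not NE.
(a2, Z): Player A can switch to a3 (8 → 9). Not NE.
(a3, X): Player A can switch to a1 (-4 → 5). Not NE.
(a3, Y): Player A gets 7, best alternative 2; Player B gets 6, best alternative 1. No profitable deviation — NE.
(a3, Z): Player B can switch to Y (1 → 6). Not NE.
(The remaining 3 profiles each have a profitable deviation by the same check.)

The unique pure-strategy Nash equilibrium is (a3, Y).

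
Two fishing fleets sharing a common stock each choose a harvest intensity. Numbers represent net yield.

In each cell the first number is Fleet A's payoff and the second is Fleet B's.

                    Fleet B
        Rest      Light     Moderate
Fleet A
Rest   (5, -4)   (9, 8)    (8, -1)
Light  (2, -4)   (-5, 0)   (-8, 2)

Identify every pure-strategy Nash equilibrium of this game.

The unique pure-strategy Nash equilibrium is (Rest, Light).

Mark each player's best response to every combination of opponents' strategies; a profile where every player is best-responding is a pure Nash equilibrium.
Fleet A against Rest: payoffs 5, 2 → best response Rest.
Fleet A against Light: payoffs 9, -5 → best response Rest.
Fleet A against Moderate: payoffs 8, -8 → best response Rest.
Fleet B against Rest: payoffs -4, 8, -1 → best response Light.
Fleet B against Light: payoffs -4, 0, 2 → best response Moderate.
Mutual best responses: (Rest, Light).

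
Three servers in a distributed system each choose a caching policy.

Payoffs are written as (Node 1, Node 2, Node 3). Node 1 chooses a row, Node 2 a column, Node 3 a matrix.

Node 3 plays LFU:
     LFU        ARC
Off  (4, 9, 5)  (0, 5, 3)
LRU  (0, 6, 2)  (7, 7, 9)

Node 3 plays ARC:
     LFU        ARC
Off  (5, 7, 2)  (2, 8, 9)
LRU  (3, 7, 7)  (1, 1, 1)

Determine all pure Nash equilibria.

The pure Nash equilibria are (Off, LFU, LFU) and (Off, ARC, ARC) and (LRU, ARC, LFU).

Check each profile: it is a Nash equilibrium iff no player can strictly gain by switching unilaterally.
(Off, LFU, LFU): Node 1 gets 4, best alternative 0; Node 2 gets 9, best alternative 5; Node 3 gets 5, best alternative 2. No profitable deviation — NE.
(Off, LFU, ARC): Node 2 can switch to ARC (7 → 8). Not NE.
(Off, ARC, LFU): Node 1 can switch to LRU (0 → 7). Not NE.
(Off, ARC, ARC): Node 1 gets 2, best alternative 1; Node 2 gets 8, best alternative 7; Node 3 gets 9, best alternative 3. No profitable deviation — NE.
(LRU, LFU, LFU): Node 1 can switch to Off (0 → 4). Not NE.
(LRU, LFU, ARC): Node 1 can switch to Off (3 → 5). Not NE.
(LRU, ARC, LFU): Node 1 gets 7, best alternative 0; Node 2 gets 7, best alternative 6; Node 3 gets 9, best alternative 1. No profitable deviation — NE.
(LRU, ARC, ARC): Node 1 can switch to Off (1 → 2). Not NE.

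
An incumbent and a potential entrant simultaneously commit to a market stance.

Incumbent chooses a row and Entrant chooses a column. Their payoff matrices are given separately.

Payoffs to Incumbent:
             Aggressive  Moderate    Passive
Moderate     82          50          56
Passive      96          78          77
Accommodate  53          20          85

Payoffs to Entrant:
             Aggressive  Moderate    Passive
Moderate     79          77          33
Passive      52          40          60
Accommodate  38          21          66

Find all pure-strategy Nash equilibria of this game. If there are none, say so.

Check each profile: it is a Nash equilibrium iff no player can strictly gain by switching unilaterally.
(Moderate, Aggressive): Incumbent can switch to Passive (82 → 96). Not NE.
(Moderate, Moderate): Incumbent can switch to Passive (50 → 78). Not NE.
(Moderate, Passive): Incumbent can switch to Passive (56 → 77). Not NE.
(Passive, Aggressive): Entrant can switch to Passive (52 → 60). Not NE.
(Passive, Moderate): Entrant can switch to Aggressive (40 → 52). Not NE.
(Passive, Passive): Incumbent can switch to Accommodate (77 → 85). Not NE.
(Accommodate, Passive): Incumbent gets 85, best alternative 77; Entrant gets 66, best alternative 38. No profitable deviation — NE.
(The remaining 2 profiles each have a profitable deviation by the same check.)

(Accommodate, Passive)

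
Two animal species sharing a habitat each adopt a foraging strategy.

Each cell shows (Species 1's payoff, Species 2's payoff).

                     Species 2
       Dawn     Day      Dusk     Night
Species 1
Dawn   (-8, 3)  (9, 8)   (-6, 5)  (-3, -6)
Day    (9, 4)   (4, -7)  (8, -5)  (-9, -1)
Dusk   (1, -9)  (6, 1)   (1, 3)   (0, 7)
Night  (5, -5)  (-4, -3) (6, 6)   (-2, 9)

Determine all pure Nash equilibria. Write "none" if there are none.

(Dawn, Dawn): Species 1 can switch to Day (-8 → 9). Not NE.
(Dawn, Day): Species 1 gets 9, best alternative 6; Species 2 gets 8, best alternative 5. No profitable deviation — NE.
(Dawn, Dusk): Species 1 can switch to Day (-6 → 8). Not NE.
(Dawn, Night): Species 1 can switch to Dusk (-3 → 0). Not NE.
(Day, Dawn): Species 1 gets 9, best alternative 5; Species 2 gets 4, best alternative -1. No profitable deviation — NE.
(Day, Day): Species 1 can switch to Dawn (4 → 9). Not NE.
(Day, Dusk): Species 2 can switch to Dawn (-5 → 4). Not NE.
(Day, Night): Species 1 can switch to Dawn (-9 → -3). Not NE.
(Dusk, Dawn): Species 1 can switch to Day (1 → 9). Not NE.
(Dusk, Day): Species 1 can switch to Dawn (6 → 9). Not NE.
(Dusk, Dusk): Species 1 can switch to Day (1 → 8). Not NE.
(Dusk, Night): Species 1 gets 0, best alternative -2; Species 2 gets 7, best alternative 3. No profitable deviation — NE.
(Night, Dawn): Species 1 can switch to Day (5 → 9). Not NE.
(Night, Day): Species 1 can switch to Dawn (-4 → 9). Not NE.
(Night, Dusk): Species 1 can switch to Day (6 → 8). Not NE.
(The remaining 1 profile has a profitable deviation by the same check.)

Pure-strategy Nash equilibria: (Dawn, Day); (Day, Dawn); (Dusk, Night)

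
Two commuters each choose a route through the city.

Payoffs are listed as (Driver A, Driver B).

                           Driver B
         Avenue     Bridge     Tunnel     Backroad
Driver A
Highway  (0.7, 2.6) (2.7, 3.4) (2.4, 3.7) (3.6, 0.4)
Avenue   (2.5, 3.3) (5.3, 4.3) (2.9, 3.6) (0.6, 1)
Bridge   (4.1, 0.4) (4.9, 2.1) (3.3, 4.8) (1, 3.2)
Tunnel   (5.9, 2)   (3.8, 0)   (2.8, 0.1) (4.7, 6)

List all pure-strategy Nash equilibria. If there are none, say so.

Driver A against Avenue: payoffs 0.7, 2.5, 4.1, 5.9 → best response Tunnel.
Driver A against Bridge: payoffs 2.7, 5.3, 4.9, 3.8 → best response Avenue.
Driver A against Tunnel: payoffs 2.4, 2.9, 3.3, 2.8 → best response Bridge.
Driver A against Backroad: payoffs 3.6, 0.6, 1, 4.7 → best response Tunnel.
Driver B against Highway: payoffs 2.6, 3.4, 3.7, 0.4 → best response Tunnel.
Driver B against Avenue: payoffs 3.3, 4.3, 3.6, 1 → best response Bridge.
Driver B against Bridge: payoffs 0.4, 2.1, 4.8, 3.2 → best response Tunnel.
Driver B against Tunnel: payoffs 2, 0, 0.1, 6 → best response Backroad.
Mutual best responses: (Avenue, Bridge); (Bridge, Tunnel); (Tunnel, Backroad).

The pure Nash equilibria are (Avenue, Bridge), (Bridge, Tunnel), (Tunnel, Backroad).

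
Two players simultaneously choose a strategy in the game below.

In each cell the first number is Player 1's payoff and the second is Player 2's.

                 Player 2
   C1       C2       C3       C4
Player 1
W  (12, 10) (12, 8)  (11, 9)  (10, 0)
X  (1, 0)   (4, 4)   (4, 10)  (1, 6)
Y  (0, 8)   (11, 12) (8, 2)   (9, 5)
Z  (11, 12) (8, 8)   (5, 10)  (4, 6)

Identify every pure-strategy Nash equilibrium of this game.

Pure NE: (W, C1)

Mark each player's best response to every combination of opponents' strategies; a profile where every player is best-responding is a pure Nash equilibrium.
Player 1 against C1: payoffs 12, 1, 0, 11 → best response W.
Player 1 against C2: payoffs 12, 4, 11, 8 → best response W.
Player 1 against C3: payoffs 11, 4, 8, 5 → best response W.
Player 1 against C4: payoffs 10, 1, 9, 4 → best response W.
Player 2 against W: payoffs 10, 8, 9, 0 → best response C1.
Player 2 against X: payoffs 0, 4, 10, 6 → best response C3.
Player 2 against Y: payoffs 8, 12, 2, 5 → best response C2.
Player 2 against Z: payoffs 12, 8, 10, 6 → best response C1.
Mutual best responses: (W, C1).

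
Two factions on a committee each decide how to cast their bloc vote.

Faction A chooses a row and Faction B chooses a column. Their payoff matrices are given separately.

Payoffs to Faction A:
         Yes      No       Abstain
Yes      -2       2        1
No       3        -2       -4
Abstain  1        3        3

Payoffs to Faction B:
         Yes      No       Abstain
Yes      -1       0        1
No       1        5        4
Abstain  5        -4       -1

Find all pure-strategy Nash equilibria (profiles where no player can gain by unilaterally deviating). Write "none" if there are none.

Mark each player's best response to every combination of opponents' strategies; a profile where every player is best-responding is a pure Nash equilibrium.
Faction A against Yes: payoffs -2, 3, 1 → best response No.
Faction A against No: payoffs 2, -2, 3 → best response Abstain.
Faction A against Abstain: payoffs 1, -4, 3 → best response Abstain.
Faction B against Yes: payoffs -1, 0, 1 → best response Abstain.
Faction B against No: payoffs 1, 5, 4 → best response No.
Faction B against Abstain: payoffs 5, -4, -1 → best response Yes.
No profile is a mutual best response for all players.

none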